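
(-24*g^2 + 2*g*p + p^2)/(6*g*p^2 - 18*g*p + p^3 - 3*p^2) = (-4*g + p)/(p*(p - 3))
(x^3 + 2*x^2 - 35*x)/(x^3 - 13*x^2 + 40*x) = (x + 7)/(x - 8)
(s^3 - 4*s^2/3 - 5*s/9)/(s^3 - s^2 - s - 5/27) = 3*s/(3*s + 1)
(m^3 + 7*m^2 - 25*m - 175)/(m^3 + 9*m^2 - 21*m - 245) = (m + 5)/(m + 7)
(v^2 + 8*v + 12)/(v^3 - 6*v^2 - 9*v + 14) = (v + 6)/(v^2 - 8*v + 7)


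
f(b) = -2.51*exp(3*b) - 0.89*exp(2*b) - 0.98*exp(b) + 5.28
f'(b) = -7.53*exp(3*b) - 1.78*exp(2*b) - 0.98*exp(b)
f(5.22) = -15906037.62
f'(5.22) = -47687327.64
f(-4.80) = 5.27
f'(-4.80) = -0.01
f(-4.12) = 5.26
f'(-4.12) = -0.02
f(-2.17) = 5.15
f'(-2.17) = -0.15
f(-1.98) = 5.12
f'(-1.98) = -0.19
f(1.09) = -71.55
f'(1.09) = -216.79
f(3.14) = -31447.22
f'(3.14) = -93837.13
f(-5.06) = 5.27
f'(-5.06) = -0.01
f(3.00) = -20712.20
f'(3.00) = -61754.01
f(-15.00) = 5.28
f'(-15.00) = 0.00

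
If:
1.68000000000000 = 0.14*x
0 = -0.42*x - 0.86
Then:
No Solution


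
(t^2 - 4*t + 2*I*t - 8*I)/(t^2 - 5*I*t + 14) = (t - 4)/(t - 7*I)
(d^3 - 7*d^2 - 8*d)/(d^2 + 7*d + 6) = d*(d - 8)/(d + 6)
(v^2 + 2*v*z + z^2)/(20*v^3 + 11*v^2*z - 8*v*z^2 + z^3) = (v + z)/(20*v^2 - 9*v*z + z^2)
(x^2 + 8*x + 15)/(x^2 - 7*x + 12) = (x^2 + 8*x + 15)/(x^2 - 7*x + 12)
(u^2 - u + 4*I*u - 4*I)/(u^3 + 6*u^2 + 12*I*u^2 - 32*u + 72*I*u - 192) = (u - 1)/(u^2 + u*(6 + 8*I) + 48*I)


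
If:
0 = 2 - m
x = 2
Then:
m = 2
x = 2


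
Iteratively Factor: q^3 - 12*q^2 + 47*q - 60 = (q - 4)*(q^2 - 8*q + 15) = (q - 5)*(q - 4)*(q - 3)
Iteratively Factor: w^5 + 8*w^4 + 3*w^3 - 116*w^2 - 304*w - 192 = (w + 3)*(w^4 + 5*w^3 - 12*w^2 - 80*w - 64) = (w + 3)*(w + 4)*(w^3 + w^2 - 16*w - 16) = (w + 3)*(w + 4)^2*(w^2 - 3*w - 4) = (w + 1)*(w + 3)*(w + 4)^2*(w - 4)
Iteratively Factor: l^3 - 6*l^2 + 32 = (l - 4)*(l^2 - 2*l - 8) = (l - 4)^2*(l + 2)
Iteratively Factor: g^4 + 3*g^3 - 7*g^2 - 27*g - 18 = (g + 2)*(g^3 + g^2 - 9*g - 9) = (g + 2)*(g + 3)*(g^2 - 2*g - 3) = (g - 3)*(g + 2)*(g + 3)*(g + 1)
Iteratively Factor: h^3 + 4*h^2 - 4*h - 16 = (h - 2)*(h^2 + 6*h + 8) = (h - 2)*(h + 2)*(h + 4)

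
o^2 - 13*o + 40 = (o - 8)*(o - 5)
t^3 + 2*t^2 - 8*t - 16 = (t + 2)*(t - 2*sqrt(2))*(t + 2*sqrt(2))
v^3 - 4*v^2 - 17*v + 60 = (v - 5)*(v - 3)*(v + 4)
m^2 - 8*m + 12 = (m - 6)*(m - 2)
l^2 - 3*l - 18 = (l - 6)*(l + 3)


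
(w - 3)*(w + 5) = w^2 + 2*w - 15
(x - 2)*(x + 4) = x^2 + 2*x - 8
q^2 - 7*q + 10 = (q - 5)*(q - 2)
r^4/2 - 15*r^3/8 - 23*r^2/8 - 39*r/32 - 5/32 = (r/2 + 1/4)*(r - 5)*(r + 1/4)*(r + 1/2)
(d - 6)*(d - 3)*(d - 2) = d^3 - 11*d^2 + 36*d - 36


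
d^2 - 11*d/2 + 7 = (d - 7/2)*(d - 2)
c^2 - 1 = (c - 1)*(c + 1)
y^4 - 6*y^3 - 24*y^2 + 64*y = y*(y - 8)*(y - 2)*(y + 4)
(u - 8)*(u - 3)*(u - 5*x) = u^3 - 5*u^2*x - 11*u^2 + 55*u*x + 24*u - 120*x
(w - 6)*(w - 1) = w^2 - 7*w + 6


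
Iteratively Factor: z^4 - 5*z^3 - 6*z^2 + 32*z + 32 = (z + 2)*(z^3 - 7*z^2 + 8*z + 16) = (z - 4)*(z + 2)*(z^2 - 3*z - 4) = (z - 4)*(z + 1)*(z + 2)*(z - 4)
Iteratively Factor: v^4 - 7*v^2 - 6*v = (v - 3)*(v^3 + 3*v^2 + 2*v) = v*(v - 3)*(v^2 + 3*v + 2) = v*(v - 3)*(v + 2)*(v + 1)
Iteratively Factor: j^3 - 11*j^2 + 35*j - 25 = (j - 5)*(j^2 - 6*j + 5) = (j - 5)*(j - 1)*(j - 5)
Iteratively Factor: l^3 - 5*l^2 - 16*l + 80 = (l + 4)*(l^2 - 9*l + 20) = (l - 4)*(l + 4)*(l - 5)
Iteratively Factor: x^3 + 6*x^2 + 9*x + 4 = (x + 1)*(x^2 + 5*x + 4) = (x + 1)*(x + 4)*(x + 1)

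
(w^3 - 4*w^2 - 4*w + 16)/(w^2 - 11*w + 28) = (w^2 - 4)/(w - 7)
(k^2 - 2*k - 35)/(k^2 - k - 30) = (k - 7)/(k - 6)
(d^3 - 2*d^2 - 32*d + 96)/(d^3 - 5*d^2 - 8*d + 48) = (d + 6)/(d + 3)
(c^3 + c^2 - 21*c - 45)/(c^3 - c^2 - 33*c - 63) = (c - 5)/(c - 7)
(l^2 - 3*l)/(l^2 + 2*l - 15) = l/(l + 5)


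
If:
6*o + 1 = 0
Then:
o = -1/6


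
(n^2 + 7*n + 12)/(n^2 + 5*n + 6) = (n + 4)/(n + 2)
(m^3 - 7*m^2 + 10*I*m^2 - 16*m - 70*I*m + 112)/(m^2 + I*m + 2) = (m^2 + m*(-7 + 8*I) - 56*I)/(m - I)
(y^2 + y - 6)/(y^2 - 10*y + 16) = (y + 3)/(y - 8)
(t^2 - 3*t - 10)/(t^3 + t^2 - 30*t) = (t + 2)/(t*(t + 6))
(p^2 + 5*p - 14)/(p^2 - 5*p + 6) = (p + 7)/(p - 3)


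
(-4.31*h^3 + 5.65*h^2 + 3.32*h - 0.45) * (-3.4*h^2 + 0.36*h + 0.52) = 14.654*h^5 - 20.7616*h^4 - 11.4952*h^3 + 5.6632*h^2 + 1.5644*h - 0.234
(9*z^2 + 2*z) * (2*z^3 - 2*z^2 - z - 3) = 18*z^5 - 14*z^4 - 13*z^3 - 29*z^2 - 6*z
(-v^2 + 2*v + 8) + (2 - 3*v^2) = -4*v^2 + 2*v + 10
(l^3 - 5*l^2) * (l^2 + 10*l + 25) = l^5 + 5*l^4 - 25*l^3 - 125*l^2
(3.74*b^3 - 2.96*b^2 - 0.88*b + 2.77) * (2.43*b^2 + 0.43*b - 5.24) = 9.0882*b^5 - 5.5846*b^4 - 23.0088*b^3 + 21.8631*b^2 + 5.8023*b - 14.5148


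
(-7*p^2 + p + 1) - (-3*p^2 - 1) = -4*p^2 + p + 2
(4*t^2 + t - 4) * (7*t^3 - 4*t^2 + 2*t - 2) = 28*t^5 - 9*t^4 - 24*t^3 + 10*t^2 - 10*t + 8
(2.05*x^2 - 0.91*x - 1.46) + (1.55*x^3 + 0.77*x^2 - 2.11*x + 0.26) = 1.55*x^3 + 2.82*x^2 - 3.02*x - 1.2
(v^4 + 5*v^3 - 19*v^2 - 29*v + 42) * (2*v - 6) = 2*v^5 + 4*v^4 - 68*v^3 + 56*v^2 + 258*v - 252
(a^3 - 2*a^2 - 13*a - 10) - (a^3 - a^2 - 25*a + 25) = -a^2 + 12*a - 35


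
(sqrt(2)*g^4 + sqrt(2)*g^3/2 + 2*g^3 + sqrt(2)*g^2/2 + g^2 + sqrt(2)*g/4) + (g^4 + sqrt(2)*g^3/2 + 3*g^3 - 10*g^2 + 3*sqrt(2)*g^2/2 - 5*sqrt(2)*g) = g^4 + sqrt(2)*g^4 + sqrt(2)*g^3 + 5*g^3 - 9*g^2 + 2*sqrt(2)*g^2 - 19*sqrt(2)*g/4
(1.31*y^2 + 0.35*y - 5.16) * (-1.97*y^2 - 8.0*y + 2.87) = -2.5807*y^4 - 11.1695*y^3 + 11.1249*y^2 + 42.2845*y - 14.8092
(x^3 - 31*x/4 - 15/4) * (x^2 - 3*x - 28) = x^5 - 3*x^4 - 143*x^3/4 + 39*x^2/2 + 913*x/4 + 105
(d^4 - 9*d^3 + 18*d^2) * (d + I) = d^5 - 9*d^4 + I*d^4 + 18*d^3 - 9*I*d^3 + 18*I*d^2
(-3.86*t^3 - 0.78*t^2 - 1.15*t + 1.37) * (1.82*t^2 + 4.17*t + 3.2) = -7.0252*t^5 - 17.5158*t^4 - 17.6976*t^3 - 4.7981*t^2 + 2.0329*t + 4.384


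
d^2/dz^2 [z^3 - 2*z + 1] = 6*z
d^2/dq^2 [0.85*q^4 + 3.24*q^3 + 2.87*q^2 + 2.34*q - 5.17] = 10.2*q^2 + 19.44*q + 5.74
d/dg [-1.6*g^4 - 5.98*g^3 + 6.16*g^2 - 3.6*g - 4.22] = -6.4*g^3 - 17.94*g^2 + 12.32*g - 3.6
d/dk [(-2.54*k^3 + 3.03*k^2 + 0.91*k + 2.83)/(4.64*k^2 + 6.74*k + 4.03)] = (-11.7856*k^4 - 34.2392*k^3 - 14.5088*k^2 - 1.8406*k - 15.4069)/(21.5296*k^4 + 62.5472*k^3 + 82.826*k^2 + 54.3244*k + 16.2409)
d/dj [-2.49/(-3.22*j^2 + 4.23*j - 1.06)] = (10.5327 - 16.0356*j)/(3.22*j^2 - 4.23*j + 1.06)^2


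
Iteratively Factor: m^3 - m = (m + 1)*(m^2 - m) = m*(m + 1)*(m - 1)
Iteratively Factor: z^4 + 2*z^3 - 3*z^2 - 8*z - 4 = (z - 2)*(z^3 + 4*z^2 + 5*z + 2) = (z - 2)*(z + 1)*(z^2 + 3*z + 2) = (z - 2)*(z + 1)^2*(z + 2)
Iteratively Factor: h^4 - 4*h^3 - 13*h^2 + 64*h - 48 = (h + 4)*(h^3 - 8*h^2 + 19*h - 12) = (h - 1)*(h + 4)*(h^2 - 7*h + 12) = (h - 4)*(h - 1)*(h + 4)*(h - 3)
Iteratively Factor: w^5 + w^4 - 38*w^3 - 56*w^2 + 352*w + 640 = (w - 4)*(w^4 + 5*w^3 - 18*w^2 - 128*w - 160) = (w - 4)*(w + 4)*(w^3 + w^2 - 22*w - 40) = (w - 4)*(w + 2)*(w + 4)*(w^2 - w - 20) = (w - 4)*(w + 2)*(w + 4)^2*(w - 5)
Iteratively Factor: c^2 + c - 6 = (c - 2)*(c + 3)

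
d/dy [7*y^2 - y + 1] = 14*y - 1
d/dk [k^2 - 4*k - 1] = 2*k - 4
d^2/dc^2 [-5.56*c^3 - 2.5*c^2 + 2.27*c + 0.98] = -33.36*c - 5.0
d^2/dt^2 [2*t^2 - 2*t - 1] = 4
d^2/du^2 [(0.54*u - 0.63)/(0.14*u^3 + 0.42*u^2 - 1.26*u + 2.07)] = (0.063504*u^5 + 0.042336*u^4 - 0.21168*u^3 - 1.877904*u^2 + 0.278964*u + 1.911924)/(0.002744*u^9 + 0.024696*u^8 - 0.248724*u^6 + 0.730296*u^5 + 0.904932*u^4 - 6.773382*u^3 + 15.25797*u^2 - 16.196922*u + 8.869743)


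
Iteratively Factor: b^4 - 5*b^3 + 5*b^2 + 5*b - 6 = (b + 1)*(b^3 - 6*b^2 + 11*b - 6) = (b - 1)*(b + 1)*(b^2 - 5*b + 6) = (b - 3)*(b - 1)*(b + 1)*(b - 2)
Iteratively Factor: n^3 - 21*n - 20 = (n + 4)*(n^2 - 4*n - 5) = (n - 5)*(n + 4)*(n + 1)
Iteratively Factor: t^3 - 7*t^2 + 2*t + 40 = (t + 2)*(t^2 - 9*t + 20) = (t - 4)*(t + 2)*(t - 5)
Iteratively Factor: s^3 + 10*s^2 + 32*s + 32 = (s + 4)*(s^2 + 6*s + 8) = (s + 4)^2*(s + 2)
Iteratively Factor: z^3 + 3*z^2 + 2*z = (z)*(z^2 + 3*z + 2) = z*(z + 1)*(z + 2)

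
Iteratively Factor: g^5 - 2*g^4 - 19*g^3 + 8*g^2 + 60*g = (g + 3)*(g^4 - 5*g^3 - 4*g^2 + 20*g) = (g - 2)*(g + 3)*(g^3 - 3*g^2 - 10*g) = g*(g - 2)*(g + 3)*(g^2 - 3*g - 10) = g*(g - 2)*(g + 2)*(g + 3)*(g - 5)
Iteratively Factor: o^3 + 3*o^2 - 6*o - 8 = (o - 2)*(o^2 + 5*o + 4) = (o - 2)*(o + 1)*(o + 4)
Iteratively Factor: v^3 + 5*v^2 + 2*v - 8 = (v + 2)*(v^2 + 3*v - 4) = (v + 2)*(v + 4)*(v - 1)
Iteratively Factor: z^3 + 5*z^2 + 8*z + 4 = (z + 2)*(z^2 + 3*z + 2) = (z + 2)^2*(z + 1)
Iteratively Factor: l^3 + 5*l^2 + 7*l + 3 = (l + 1)*(l^2 + 4*l + 3) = (l + 1)^2*(l + 3)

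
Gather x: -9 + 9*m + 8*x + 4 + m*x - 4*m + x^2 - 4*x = 5*m + x^2 + x*(m + 4) - 5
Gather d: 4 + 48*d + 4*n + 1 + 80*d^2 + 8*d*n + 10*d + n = 80*d^2 + d*(8*n + 58) + 5*n + 5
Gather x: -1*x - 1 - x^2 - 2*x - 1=-x^2 - 3*x - 2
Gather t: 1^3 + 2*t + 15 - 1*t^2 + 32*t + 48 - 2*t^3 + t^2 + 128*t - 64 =-2*t^3 + 162*t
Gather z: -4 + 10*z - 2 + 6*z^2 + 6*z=6*z^2 + 16*z - 6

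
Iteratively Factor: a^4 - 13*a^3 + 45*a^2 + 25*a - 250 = (a - 5)*(a^3 - 8*a^2 + 5*a + 50) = (a - 5)*(a + 2)*(a^2 - 10*a + 25) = (a - 5)^2*(a + 2)*(a - 5)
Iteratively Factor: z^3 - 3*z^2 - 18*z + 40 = (z - 2)*(z^2 - z - 20) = (z - 2)*(z + 4)*(z - 5)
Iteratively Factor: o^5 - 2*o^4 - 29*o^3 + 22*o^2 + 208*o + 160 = (o - 5)*(o^4 + 3*o^3 - 14*o^2 - 48*o - 32) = (o - 5)*(o + 1)*(o^3 + 2*o^2 - 16*o - 32) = (o - 5)*(o + 1)*(o + 4)*(o^2 - 2*o - 8) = (o - 5)*(o - 4)*(o + 1)*(o + 4)*(o + 2)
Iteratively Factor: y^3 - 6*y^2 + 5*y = (y)*(y^2 - 6*y + 5) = y*(y - 5)*(y - 1)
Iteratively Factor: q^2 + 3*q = (q)*(q + 3)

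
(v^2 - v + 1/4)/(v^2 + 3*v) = (v^2 - v + 1/4)/(v*(v + 3))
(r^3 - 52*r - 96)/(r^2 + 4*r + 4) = (r^2 - 2*r - 48)/(r + 2)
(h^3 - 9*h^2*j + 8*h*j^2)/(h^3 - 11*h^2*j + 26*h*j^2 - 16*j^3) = h/(h - 2*j)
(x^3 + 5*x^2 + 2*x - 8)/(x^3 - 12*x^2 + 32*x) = (x^3 + 5*x^2 + 2*x - 8)/(x*(x^2 - 12*x + 32))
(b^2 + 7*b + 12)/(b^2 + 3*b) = (b + 4)/b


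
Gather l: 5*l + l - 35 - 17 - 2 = 6*l - 54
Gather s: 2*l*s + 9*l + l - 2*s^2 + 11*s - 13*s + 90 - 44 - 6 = 10*l - 2*s^2 + s*(2*l - 2) + 40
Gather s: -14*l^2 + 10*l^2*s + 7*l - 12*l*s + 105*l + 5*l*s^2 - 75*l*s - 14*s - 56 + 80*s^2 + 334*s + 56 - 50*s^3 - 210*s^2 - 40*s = -14*l^2 + 112*l - 50*s^3 + s^2*(5*l - 130) + s*(10*l^2 - 87*l + 280)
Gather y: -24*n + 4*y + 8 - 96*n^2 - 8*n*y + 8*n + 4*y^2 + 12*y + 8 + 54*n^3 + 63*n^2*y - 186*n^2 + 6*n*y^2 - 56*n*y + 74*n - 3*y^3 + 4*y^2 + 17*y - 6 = 54*n^3 - 282*n^2 + 58*n - 3*y^3 + y^2*(6*n + 8) + y*(63*n^2 - 64*n + 33) + 10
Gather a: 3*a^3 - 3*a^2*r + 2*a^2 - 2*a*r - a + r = 3*a^3 + a^2*(2 - 3*r) + a*(-2*r - 1) + r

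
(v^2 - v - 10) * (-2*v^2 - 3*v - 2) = -2*v^4 - v^3 + 21*v^2 + 32*v + 20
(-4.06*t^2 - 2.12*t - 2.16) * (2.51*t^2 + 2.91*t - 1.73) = -10.1906*t^4 - 17.1358*t^3 - 4.567*t^2 - 2.618*t + 3.7368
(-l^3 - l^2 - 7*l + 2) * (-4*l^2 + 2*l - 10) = 4*l^5 + 2*l^4 + 36*l^3 - 12*l^2 + 74*l - 20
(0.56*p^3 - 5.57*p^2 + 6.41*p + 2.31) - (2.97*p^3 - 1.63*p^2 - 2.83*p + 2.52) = -2.41*p^3 - 3.94*p^2 + 9.24*p - 0.21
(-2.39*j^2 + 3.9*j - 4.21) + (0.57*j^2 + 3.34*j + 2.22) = -1.82*j^2 + 7.24*j - 1.99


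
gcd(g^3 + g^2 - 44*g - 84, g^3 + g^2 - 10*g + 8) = 1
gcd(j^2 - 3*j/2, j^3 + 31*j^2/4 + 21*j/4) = j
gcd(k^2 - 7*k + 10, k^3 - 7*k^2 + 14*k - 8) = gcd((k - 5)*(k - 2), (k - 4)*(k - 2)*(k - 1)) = k - 2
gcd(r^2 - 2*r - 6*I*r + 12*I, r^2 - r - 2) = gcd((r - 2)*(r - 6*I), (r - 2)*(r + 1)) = r - 2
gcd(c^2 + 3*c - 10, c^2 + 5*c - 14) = c - 2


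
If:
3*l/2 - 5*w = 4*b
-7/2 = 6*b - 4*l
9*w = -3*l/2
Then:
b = 49/12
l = 7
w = -7/6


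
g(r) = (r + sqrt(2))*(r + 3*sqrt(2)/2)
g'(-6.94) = -10.34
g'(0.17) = 3.88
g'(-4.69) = -5.84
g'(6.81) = 17.16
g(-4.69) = 8.41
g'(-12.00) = -20.46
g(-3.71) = 3.65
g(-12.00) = 104.57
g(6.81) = 73.45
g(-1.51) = -0.06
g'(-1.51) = 0.52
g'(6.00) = 15.54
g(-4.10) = 5.31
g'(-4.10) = -4.66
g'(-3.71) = -3.88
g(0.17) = 3.63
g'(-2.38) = -1.22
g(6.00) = 60.21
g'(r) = 2*r + 5*sqrt(2)/2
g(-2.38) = 0.25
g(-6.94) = 26.63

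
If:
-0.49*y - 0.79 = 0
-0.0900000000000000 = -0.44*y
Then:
No Solution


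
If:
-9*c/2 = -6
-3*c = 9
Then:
No Solution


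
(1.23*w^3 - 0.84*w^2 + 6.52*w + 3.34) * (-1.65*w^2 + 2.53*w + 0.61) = -2.0295*w^5 + 4.4979*w^4 - 12.1329*w^3 + 10.4722*w^2 + 12.4274*w + 2.0374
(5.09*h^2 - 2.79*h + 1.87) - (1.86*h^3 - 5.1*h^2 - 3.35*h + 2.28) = -1.86*h^3 + 10.19*h^2 + 0.56*h - 0.41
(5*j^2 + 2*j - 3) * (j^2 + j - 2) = 5*j^4 + 7*j^3 - 11*j^2 - 7*j + 6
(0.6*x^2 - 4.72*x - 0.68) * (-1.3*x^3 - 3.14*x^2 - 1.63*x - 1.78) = -0.78*x^5 + 4.252*x^4 + 14.7268*x^3 + 8.7608*x^2 + 9.51*x + 1.2104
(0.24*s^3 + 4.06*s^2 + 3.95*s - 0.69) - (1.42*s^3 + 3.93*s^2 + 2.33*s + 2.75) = -1.18*s^3 + 0.129999999999999*s^2 + 1.62*s - 3.44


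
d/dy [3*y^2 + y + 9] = 6*y + 1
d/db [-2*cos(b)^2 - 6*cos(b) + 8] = 2*(2*cos(b) + 3)*sin(b)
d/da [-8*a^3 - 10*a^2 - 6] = 4*a*(-6*a - 5)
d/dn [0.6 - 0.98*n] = -0.980000000000000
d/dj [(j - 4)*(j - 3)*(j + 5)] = 3*j^2 - 4*j - 23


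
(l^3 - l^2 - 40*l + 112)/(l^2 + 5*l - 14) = (l^2 - 8*l + 16)/(l - 2)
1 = 1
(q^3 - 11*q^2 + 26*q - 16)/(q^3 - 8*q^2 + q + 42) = (q^3 - 11*q^2 + 26*q - 16)/(q^3 - 8*q^2 + q + 42)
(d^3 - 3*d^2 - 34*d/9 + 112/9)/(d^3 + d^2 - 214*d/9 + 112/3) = (d + 2)/(d + 6)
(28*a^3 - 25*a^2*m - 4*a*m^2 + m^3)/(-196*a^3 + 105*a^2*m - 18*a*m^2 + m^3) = (-4*a^2 + 3*a*m + m^2)/(28*a^2 - 11*a*m + m^2)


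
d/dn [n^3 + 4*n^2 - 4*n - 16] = 3*n^2 + 8*n - 4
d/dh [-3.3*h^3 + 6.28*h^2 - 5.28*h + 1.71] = -9.9*h^2 + 12.56*h - 5.28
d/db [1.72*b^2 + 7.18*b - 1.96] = 3.44*b + 7.18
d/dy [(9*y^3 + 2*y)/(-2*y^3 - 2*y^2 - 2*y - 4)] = (-9*y^4 - 14*y^3 - 52*y^2 - 4)/(2*(y^6 + 2*y^5 + 3*y^4 + 6*y^3 + 5*y^2 + 4*y + 4))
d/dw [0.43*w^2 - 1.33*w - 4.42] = 0.86*w - 1.33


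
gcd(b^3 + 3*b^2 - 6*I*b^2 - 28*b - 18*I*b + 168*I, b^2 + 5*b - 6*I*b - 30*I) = b - 6*I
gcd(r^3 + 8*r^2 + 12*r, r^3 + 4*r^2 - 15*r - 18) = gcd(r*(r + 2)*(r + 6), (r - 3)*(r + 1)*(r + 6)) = r + 6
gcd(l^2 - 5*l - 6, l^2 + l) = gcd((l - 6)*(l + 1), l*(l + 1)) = l + 1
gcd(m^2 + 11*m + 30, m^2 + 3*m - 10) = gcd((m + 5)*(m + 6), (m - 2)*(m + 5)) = m + 5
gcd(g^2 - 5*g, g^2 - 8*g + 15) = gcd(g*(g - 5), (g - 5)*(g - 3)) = g - 5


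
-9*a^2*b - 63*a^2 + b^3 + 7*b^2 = (-3*a + b)*(3*a + b)*(b + 7)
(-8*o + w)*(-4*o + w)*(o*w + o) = 32*o^3*w + 32*o^3 - 12*o^2*w^2 - 12*o^2*w + o*w^3 + o*w^2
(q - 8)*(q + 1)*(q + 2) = q^3 - 5*q^2 - 22*q - 16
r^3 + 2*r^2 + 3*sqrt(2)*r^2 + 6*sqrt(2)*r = r*(r + 2)*(r + 3*sqrt(2))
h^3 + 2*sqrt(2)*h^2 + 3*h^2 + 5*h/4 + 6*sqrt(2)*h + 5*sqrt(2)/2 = (h + 1/2)*(h + 5/2)*(h + 2*sqrt(2))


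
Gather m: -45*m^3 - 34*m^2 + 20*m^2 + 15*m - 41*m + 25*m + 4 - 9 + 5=-45*m^3 - 14*m^2 - m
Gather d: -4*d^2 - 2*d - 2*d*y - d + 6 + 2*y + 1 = -4*d^2 + d*(-2*y - 3) + 2*y + 7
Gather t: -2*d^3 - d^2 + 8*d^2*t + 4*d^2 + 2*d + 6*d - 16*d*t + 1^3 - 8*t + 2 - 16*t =-2*d^3 + 3*d^2 + 8*d + t*(8*d^2 - 16*d - 24) + 3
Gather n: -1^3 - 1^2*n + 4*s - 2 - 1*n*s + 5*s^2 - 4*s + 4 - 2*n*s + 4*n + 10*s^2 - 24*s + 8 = n*(3 - 3*s) + 15*s^2 - 24*s + 9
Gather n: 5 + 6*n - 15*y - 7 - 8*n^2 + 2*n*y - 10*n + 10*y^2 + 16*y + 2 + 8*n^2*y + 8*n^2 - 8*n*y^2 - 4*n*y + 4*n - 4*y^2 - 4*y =8*n^2*y + n*(-8*y^2 - 2*y) + 6*y^2 - 3*y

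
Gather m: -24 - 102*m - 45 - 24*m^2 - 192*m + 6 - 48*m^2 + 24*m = -72*m^2 - 270*m - 63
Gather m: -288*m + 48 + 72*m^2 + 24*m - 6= 72*m^2 - 264*m + 42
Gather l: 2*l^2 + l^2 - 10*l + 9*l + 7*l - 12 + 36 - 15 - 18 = 3*l^2 + 6*l - 9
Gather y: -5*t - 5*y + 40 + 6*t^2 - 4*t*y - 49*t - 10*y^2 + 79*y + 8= 6*t^2 - 54*t - 10*y^2 + y*(74 - 4*t) + 48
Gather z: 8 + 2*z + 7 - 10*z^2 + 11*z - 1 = -10*z^2 + 13*z + 14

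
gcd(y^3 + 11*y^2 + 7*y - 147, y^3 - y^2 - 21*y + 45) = y - 3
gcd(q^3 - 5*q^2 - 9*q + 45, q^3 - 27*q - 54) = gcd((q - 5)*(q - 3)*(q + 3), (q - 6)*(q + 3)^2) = q + 3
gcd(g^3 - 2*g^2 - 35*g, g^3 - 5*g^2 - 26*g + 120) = g + 5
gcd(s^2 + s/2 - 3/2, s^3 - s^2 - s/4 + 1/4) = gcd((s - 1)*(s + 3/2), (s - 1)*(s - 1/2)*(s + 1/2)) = s - 1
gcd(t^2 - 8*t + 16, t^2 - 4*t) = t - 4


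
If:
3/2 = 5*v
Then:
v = 3/10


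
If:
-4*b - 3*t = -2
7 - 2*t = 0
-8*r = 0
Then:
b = -17/8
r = 0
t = 7/2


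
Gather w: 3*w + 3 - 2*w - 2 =w + 1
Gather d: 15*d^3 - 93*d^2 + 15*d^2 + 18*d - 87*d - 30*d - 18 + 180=15*d^3 - 78*d^2 - 99*d + 162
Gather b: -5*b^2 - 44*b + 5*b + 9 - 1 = -5*b^2 - 39*b + 8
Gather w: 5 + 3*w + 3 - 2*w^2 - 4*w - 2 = -2*w^2 - w + 6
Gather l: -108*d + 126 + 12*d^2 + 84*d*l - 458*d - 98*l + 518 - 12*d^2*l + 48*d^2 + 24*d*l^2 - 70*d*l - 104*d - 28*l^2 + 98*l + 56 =60*d^2 - 670*d + l^2*(24*d - 28) + l*(-12*d^2 + 14*d) + 700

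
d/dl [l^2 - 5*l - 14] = 2*l - 5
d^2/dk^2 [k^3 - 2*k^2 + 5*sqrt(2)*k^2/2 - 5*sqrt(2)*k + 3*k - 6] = 6*k - 4 + 5*sqrt(2)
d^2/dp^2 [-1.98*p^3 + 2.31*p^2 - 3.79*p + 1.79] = 4.62 - 11.88*p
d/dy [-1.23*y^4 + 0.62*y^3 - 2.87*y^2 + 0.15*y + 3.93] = -4.92*y^3 + 1.86*y^2 - 5.74*y + 0.15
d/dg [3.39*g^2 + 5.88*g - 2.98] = 6.78*g + 5.88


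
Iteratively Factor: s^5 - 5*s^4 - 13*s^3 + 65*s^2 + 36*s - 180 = (s - 2)*(s^4 - 3*s^3 - 19*s^2 + 27*s + 90) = (s - 2)*(s + 3)*(s^3 - 6*s^2 - s + 30) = (s - 2)*(s + 2)*(s + 3)*(s^2 - 8*s + 15) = (s - 3)*(s - 2)*(s + 2)*(s + 3)*(s - 5)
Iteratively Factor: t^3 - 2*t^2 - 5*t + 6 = (t + 2)*(t^2 - 4*t + 3) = (t - 3)*(t + 2)*(t - 1)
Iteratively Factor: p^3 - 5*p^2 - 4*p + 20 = (p + 2)*(p^2 - 7*p + 10) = (p - 5)*(p + 2)*(p - 2)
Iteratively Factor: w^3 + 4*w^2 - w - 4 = (w + 1)*(w^2 + 3*w - 4) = (w + 1)*(w + 4)*(w - 1)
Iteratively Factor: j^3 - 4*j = (j + 2)*(j^2 - 2*j) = j*(j + 2)*(j - 2)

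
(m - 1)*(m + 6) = m^2 + 5*m - 6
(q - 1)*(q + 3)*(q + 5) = q^3 + 7*q^2 + 7*q - 15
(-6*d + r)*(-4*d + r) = 24*d^2 - 10*d*r + r^2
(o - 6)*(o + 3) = o^2 - 3*o - 18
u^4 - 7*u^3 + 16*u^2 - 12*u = u*(u - 3)*(u - 2)^2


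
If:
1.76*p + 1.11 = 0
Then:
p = -0.63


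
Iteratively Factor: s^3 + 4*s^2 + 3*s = (s + 3)*(s^2 + s) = (s + 1)*(s + 3)*(s)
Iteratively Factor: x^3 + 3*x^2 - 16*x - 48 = (x + 3)*(x^2 - 16) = (x - 4)*(x + 3)*(x + 4)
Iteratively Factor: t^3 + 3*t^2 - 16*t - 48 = (t - 4)*(t^2 + 7*t + 12) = (t - 4)*(t + 3)*(t + 4)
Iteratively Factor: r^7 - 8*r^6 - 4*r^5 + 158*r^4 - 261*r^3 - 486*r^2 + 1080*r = (r + 4)*(r^6 - 12*r^5 + 44*r^4 - 18*r^3 - 189*r^2 + 270*r) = (r - 3)*(r + 4)*(r^5 - 9*r^4 + 17*r^3 + 33*r^2 - 90*r) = (r - 3)^2*(r + 4)*(r^4 - 6*r^3 - r^2 + 30*r) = (r - 5)*(r - 3)^2*(r + 4)*(r^3 - r^2 - 6*r) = r*(r - 5)*(r - 3)^2*(r + 4)*(r^2 - r - 6) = r*(r - 5)*(r - 3)^2*(r + 2)*(r + 4)*(r - 3)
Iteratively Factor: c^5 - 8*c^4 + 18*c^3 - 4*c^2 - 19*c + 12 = (c - 1)*(c^4 - 7*c^3 + 11*c^2 + 7*c - 12) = (c - 1)*(c + 1)*(c^3 - 8*c^2 + 19*c - 12) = (c - 3)*(c - 1)*(c + 1)*(c^2 - 5*c + 4) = (c - 3)*(c - 1)^2*(c + 1)*(c - 4)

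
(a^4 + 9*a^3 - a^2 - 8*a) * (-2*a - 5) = -2*a^5 - 23*a^4 - 43*a^3 + 21*a^2 + 40*a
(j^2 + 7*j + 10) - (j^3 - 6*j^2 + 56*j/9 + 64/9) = -j^3 + 7*j^2 + 7*j/9 + 26/9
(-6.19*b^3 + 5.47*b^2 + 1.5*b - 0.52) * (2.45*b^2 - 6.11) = -15.1655*b^5 + 13.4015*b^4 + 41.4959*b^3 - 34.6957*b^2 - 9.165*b + 3.1772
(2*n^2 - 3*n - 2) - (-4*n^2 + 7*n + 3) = 6*n^2 - 10*n - 5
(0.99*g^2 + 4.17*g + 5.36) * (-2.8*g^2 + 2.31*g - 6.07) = -2.772*g^4 - 9.3891*g^3 - 11.3846*g^2 - 12.9303*g - 32.5352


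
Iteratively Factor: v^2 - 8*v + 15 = (v - 3)*(v - 5)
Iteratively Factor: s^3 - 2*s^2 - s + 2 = (s + 1)*(s^2 - 3*s + 2) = (s - 2)*(s + 1)*(s - 1)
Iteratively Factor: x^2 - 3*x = (x)*(x - 3)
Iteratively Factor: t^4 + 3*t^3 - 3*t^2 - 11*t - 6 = (t + 1)*(t^3 + 2*t^2 - 5*t - 6) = (t + 1)*(t + 3)*(t^2 - t - 2) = (t - 2)*(t + 1)*(t + 3)*(t + 1)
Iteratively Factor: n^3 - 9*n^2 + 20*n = (n - 5)*(n^2 - 4*n) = (n - 5)*(n - 4)*(n)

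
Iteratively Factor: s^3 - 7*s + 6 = (s - 2)*(s^2 + 2*s - 3) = (s - 2)*(s - 1)*(s + 3)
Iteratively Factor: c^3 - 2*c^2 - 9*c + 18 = (c + 3)*(c^2 - 5*c + 6) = (c - 2)*(c + 3)*(c - 3)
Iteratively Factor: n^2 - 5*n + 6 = (n - 3)*(n - 2)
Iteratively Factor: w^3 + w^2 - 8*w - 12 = (w + 2)*(w^2 - w - 6) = (w - 3)*(w + 2)*(w + 2)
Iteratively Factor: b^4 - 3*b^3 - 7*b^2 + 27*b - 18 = (b - 2)*(b^3 - b^2 - 9*b + 9) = (b - 2)*(b - 1)*(b^2 - 9) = (b - 2)*(b - 1)*(b + 3)*(b - 3)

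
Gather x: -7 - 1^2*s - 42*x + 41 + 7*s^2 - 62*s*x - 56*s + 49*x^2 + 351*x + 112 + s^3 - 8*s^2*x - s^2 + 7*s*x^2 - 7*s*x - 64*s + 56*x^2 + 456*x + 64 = s^3 + 6*s^2 - 121*s + x^2*(7*s + 105) + x*(-8*s^2 - 69*s + 765) + 210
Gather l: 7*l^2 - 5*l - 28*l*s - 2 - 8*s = 7*l^2 + l*(-28*s - 5) - 8*s - 2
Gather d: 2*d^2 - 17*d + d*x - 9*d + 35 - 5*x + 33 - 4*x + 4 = 2*d^2 + d*(x - 26) - 9*x + 72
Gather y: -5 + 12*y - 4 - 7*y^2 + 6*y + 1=-7*y^2 + 18*y - 8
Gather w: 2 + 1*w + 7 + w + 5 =2*w + 14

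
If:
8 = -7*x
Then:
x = -8/7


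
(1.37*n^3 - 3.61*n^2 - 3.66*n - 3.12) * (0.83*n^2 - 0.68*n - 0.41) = 1.1371*n^5 - 3.9279*n^4 - 1.1447*n^3 + 1.3793*n^2 + 3.6222*n + 1.2792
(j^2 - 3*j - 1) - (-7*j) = j^2 + 4*j - 1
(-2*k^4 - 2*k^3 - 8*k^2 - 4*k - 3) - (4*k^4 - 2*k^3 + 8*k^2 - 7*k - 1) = -6*k^4 - 16*k^2 + 3*k - 2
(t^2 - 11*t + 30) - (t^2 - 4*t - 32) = 62 - 7*t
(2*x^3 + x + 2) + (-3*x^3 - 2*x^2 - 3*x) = -x^3 - 2*x^2 - 2*x + 2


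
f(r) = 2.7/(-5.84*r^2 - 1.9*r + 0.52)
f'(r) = 2.7*(11.68*r + 1.9)/(-5.84*r^2 - 1.9*r + 0.52)^2 = (31.536*r + 5.13)/(5.84*r^2 + 1.9*r - 0.52)^2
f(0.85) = -0.51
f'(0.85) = 1.13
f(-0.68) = -3.04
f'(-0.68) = -20.67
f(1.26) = -0.24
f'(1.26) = 0.36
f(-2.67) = -0.07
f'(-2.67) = -0.06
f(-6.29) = -0.01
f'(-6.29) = -0.00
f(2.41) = -0.07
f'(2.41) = 0.06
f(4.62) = -0.02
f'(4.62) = 0.01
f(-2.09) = -0.13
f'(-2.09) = -0.14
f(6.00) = -0.01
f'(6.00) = 0.00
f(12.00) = -0.00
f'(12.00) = 0.00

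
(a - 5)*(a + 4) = a^2 - a - 20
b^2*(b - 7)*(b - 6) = b^4 - 13*b^3 + 42*b^2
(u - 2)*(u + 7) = u^2 + 5*u - 14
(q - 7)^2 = q^2 - 14*q + 49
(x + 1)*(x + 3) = x^2 + 4*x + 3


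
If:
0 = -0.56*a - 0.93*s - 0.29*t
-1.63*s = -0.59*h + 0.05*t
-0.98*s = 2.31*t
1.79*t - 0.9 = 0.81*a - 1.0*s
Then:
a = -0.92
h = 1.74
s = 0.64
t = -0.27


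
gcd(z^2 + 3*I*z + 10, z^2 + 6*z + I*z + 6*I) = 1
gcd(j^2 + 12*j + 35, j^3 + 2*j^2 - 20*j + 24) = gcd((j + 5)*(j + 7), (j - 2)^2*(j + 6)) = 1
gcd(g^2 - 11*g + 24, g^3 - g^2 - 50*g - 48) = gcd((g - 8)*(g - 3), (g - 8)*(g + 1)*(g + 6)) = g - 8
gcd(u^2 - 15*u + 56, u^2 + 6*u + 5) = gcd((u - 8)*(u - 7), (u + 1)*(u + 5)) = 1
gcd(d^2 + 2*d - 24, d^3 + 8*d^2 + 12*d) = d + 6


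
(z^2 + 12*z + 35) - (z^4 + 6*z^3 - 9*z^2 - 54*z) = -z^4 - 6*z^3 + 10*z^2 + 66*z + 35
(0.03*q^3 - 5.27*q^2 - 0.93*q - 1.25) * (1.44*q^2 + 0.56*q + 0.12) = 0.0432*q^5 - 7.572*q^4 - 4.2868*q^3 - 2.9532*q^2 - 0.8116*q - 0.15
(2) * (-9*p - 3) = -18*p - 6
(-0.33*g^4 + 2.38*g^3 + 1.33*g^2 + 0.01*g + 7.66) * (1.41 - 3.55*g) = 1.1715*g^5 - 8.9143*g^4 - 1.3657*g^3 + 1.8398*g^2 - 27.1789*g + 10.8006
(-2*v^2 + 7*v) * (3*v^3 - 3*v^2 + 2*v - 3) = -6*v^5 + 27*v^4 - 25*v^3 + 20*v^2 - 21*v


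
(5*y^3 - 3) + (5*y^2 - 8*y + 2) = 5*y^3 + 5*y^2 - 8*y - 1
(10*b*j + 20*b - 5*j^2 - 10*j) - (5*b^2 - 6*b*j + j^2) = -5*b^2 + 16*b*j + 20*b - 6*j^2 - 10*j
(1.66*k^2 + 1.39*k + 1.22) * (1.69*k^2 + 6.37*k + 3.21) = 2.8054*k^4 + 12.9233*k^3 + 16.2447*k^2 + 12.2333*k + 3.9162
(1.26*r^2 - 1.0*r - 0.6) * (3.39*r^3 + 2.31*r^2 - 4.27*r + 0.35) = 4.2714*r^5 - 0.4794*r^4 - 9.7242*r^3 + 3.325*r^2 + 2.212*r - 0.21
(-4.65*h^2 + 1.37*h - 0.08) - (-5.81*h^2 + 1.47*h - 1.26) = 1.16*h^2 - 0.0999999999999999*h + 1.18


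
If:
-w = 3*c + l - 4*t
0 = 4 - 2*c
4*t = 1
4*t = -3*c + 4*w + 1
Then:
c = 2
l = -13/2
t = 1/4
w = 3/2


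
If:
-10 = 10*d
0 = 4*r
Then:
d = -1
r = 0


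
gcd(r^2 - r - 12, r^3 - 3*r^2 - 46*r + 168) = r - 4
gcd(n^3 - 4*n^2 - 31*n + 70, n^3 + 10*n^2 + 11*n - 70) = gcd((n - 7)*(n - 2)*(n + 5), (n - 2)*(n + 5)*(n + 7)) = n^2 + 3*n - 10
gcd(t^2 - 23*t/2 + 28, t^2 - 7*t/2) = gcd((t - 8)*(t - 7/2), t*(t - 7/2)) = t - 7/2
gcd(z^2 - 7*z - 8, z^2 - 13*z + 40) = z - 8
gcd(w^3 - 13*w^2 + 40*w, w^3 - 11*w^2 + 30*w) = w^2 - 5*w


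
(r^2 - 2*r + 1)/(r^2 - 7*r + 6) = (r - 1)/(r - 6)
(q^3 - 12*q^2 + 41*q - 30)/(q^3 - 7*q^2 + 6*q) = (q - 5)/q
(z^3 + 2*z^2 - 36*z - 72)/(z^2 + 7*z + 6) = (z^2 - 4*z - 12)/(z + 1)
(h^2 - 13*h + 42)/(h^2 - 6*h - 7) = (h - 6)/(h + 1)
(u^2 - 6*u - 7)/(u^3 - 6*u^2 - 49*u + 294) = (u + 1)/(u^2 + u - 42)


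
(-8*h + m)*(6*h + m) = -48*h^2 - 2*h*m + m^2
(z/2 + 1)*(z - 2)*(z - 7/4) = z^3/2 - 7*z^2/8 - 2*z + 7/2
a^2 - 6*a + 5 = (a - 5)*(a - 1)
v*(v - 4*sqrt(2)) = v^2 - 4*sqrt(2)*v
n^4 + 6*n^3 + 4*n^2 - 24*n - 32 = (n - 2)*(n + 2)^2*(n + 4)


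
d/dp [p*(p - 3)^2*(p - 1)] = 4*p^3 - 21*p^2 + 30*p - 9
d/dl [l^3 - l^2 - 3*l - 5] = 3*l^2 - 2*l - 3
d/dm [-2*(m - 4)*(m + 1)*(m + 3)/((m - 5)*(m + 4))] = 2*(-m^4 + 2*m^3 + 47*m^2 - 24*m - 248)/(m^4 - 2*m^3 - 39*m^2 + 40*m + 400)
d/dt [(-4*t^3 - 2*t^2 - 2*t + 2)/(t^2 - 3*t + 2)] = 2*(-2*t^4 + 12*t^3 - 8*t^2 - 6*t + 1)/(t^4 - 6*t^3 + 13*t^2 - 12*t + 4)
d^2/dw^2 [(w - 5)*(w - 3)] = 2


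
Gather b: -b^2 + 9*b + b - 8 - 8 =-b^2 + 10*b - 16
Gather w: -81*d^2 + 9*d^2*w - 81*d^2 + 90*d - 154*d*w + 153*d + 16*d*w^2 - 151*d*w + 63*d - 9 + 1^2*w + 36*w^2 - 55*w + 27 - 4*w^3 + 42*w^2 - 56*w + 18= -162*d^2 + 306*d - 4*w^3 + w^2*(16*d + 78) + w*(9*d^2 - 305*d - 110) + 36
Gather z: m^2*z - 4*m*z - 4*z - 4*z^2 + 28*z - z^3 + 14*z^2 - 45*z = -z^3 + 10*z^2 + z*(m^2 - 4*m - 21)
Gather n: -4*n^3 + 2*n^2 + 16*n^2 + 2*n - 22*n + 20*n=-4*n^3 + 18*n^2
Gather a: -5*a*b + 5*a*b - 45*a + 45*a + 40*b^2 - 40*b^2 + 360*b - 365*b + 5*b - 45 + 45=0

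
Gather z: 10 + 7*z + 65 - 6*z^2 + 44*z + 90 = -6*z^2 + 51*z + 165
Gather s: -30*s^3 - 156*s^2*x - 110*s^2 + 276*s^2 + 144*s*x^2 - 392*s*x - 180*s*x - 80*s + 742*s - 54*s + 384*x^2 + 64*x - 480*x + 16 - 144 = -30*s^3 + s^2*(166 - 156*x) + s*(144*x^2 - 572*x + 608) + 384*x^2 - 416*x - 128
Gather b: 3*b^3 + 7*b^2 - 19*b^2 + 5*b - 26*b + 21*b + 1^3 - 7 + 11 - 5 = 3*b^3 - 12*b^2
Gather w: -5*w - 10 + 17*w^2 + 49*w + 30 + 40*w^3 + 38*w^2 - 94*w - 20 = 40*w^3 + 55*w^2 - 50*w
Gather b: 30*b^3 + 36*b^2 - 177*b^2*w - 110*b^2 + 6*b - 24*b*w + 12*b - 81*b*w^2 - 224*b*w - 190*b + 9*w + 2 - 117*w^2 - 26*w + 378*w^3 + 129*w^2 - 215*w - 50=30*b^3 + b^2*(-177*w - 74) + b*(-81*w^2 - 248*w - 172) + 378*w^3 + 12*w^2 - 232*w - 48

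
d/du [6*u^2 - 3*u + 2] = 12*u - 3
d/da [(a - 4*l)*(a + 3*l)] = 2*a - l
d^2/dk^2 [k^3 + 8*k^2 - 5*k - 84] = 6*k + 16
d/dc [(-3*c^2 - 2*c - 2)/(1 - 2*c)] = 6*(c^2 - c - 1)/(4*c^2 - 4*c + 1)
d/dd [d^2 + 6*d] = 2*d + 6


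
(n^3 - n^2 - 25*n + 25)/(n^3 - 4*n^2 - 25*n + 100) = (n - 1)/(n - 4)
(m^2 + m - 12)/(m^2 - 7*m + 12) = (m + 4)/(m - 4)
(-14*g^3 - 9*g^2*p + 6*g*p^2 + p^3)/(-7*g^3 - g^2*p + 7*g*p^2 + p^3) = (-2*g + p)/(-g + p)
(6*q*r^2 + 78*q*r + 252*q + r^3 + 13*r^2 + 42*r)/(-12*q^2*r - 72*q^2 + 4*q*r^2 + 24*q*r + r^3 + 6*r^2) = (-r - 7)/(2*q - r)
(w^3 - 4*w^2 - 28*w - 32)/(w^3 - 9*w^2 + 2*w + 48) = (w + 2)/(w - 3)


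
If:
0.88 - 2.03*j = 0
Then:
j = 0.43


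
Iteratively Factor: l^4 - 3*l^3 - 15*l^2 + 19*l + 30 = (l - 5)*(l^3 + 2*l^2 - 5*l - 6) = (l - 5)*(l - 2)*(l^2 + 4*l + 3) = (l - 5)*(l - 2)*(l + 1)*(l + 3)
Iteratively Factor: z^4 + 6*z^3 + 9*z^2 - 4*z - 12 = (z + 2)*(z^3 + 4*z^2 + z - 6) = (z + 2)*(z + 3)*(z^2 + z - 2) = (z + 2)^2*(z + 3)*(z - 1)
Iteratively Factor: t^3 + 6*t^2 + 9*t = (t + 3)*(t^2 + 3*t) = t*(t + 3)*(t + 3)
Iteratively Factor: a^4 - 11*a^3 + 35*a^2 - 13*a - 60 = (a - 5)*(a^3 - 6*a^2 + 5*a + 12) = (a - 5)*(a - 3)*(a^2 - 3*a - 4) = (a - 5)*(a - 4)*(a - 3)*(a + 1)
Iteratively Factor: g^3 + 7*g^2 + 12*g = (g)*(g^2 + 7*g + 12) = g*(g + 4)*(g + 3)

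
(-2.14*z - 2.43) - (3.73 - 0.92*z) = -1.22*z - 6.16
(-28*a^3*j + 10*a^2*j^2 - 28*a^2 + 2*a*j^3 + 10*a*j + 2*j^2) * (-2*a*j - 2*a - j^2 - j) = 56*a^4*j^2 + 56*a^4*j + 8*a^3*j^3 + 8*a^3*j^2 + 56*a^3*j + 56*a^3 - 14*a^2*j^4 - 14*a^2*j^3 + 8*a^2*j^2 + 8*a^2*j - 2*a*j^5 - 2*a*j^4 - 14*a*j^3 - 14*a*j^2 - 2*j^4 - 2*j^3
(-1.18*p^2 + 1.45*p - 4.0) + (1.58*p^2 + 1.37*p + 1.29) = 0.4*p^2 + 2.82*p - 2.71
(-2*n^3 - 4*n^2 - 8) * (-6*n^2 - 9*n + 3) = 12*n^5 + 42*n^4 + 30*n^3 + 36*n^2 + 72*n - 24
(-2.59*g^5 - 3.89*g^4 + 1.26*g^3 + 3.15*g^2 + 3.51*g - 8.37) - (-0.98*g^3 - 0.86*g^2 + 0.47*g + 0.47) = -2.59*g^5 - 3.89*g^4 + 2.24*g^3 + 4.01*g^2 + 3.04*g - 8.84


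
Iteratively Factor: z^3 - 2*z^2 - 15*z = (z + 3)*(z^2 - 5*z) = (z - 5)*(z + 3)*(z)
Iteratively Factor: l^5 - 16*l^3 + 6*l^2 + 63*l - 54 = (l - 3)*(l^4 + 3*l^3 - 7*l^2 - 15*l + 18) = (l - 3)*(l - 2)*(l^3 + 5*l^2 + 3*l - 9) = (l - 3)*(l - 2)*(l + 3)*(l^2 + 2*l - 3) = (l - 3)*(l - 2)*(l - 1)*(l + 3)*(l + 3)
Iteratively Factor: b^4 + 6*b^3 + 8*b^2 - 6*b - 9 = (b + 1)*(b^3 + 5*b^2 + 3*b - 9) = (b - 1)*(b + 1)*(b^2 + 6*b + 9) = (b - 1)*(b + 1)*(b + 3)*(b + 3)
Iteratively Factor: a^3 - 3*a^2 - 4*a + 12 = (a - 3)*(a^2 - 4) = (a - 3)*(a - 2)*(a + 2)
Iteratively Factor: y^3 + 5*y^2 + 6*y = (y)*(y^2 + 5*y + 6) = y*(y + 2)*(y + 3)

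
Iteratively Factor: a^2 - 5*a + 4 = (a - 1)*(a - 4)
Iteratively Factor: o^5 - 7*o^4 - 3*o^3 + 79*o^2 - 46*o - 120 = (o + 1)*(o^4 - 8*o^3 + 5*o^2 + 74*o - 120) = (o - 5)*(o + 1)*(o^3 - 3*o^2 - 10*o + 24) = (o - 5)*(o + 1)*(o + 3)*(o^2 - 6*o + 8) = (o - 5)*(o - 4)*(o + 1)*(o + 3)*(o - 2)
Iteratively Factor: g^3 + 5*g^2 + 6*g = (g + 2)*(g^2 + 3*g) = g*(g + 2)*(g + 3)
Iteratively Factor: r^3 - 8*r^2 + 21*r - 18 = (r - 3)*(r^2 - 5*r + 6) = (r - 3)^2*(r - 2)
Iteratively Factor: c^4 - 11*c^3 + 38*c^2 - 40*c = (c - 4)*(c^3 - 7*c^2 + 10*c) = (c - 5)*(c - 4)*(c^2 - 2*c) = (c - 5)*(c - 4)*(c - 2)*(c)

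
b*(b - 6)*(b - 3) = b^3 - 9*b^2 + 18*b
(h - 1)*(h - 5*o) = h^2 - 5*h*o - h + 5*o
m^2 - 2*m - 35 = (m - 7)*(m + 5)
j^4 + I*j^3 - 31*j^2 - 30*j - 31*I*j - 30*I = (j - 6)*(j + 1)*(j + 5)*(j + I)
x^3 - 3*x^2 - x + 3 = (x - 3)*(x - 1)*(x + 1)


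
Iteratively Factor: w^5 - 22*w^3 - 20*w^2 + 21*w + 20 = (w - 5)*(w^4 + 5*w^3 + 3*w^2 - 5*w - 4) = (w - 5)*(w + 4)*(w^3 + w^2 - w - 1) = (w - 5)*(w - 1)*(w + 4)*(w^2 + 2*w + 1) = (w - 5)*(w - 1)*(w + 1)*(w + 4)*(w + 1)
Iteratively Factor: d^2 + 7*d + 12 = (d + 4)*(d + 3)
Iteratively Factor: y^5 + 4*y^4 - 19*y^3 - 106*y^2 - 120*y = (y - 5)*(y^4 + 9*y^3 + 26*y^2 + 24*y) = (y - 5)*(y + 2)*(y^3 + 7*y^2 + 12*y) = (y - 5)*(y + 2)*(y + 4)*(y^2 + 3*y) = y*(y - 5)*(y + 2)*(y + 4)*(y + 3)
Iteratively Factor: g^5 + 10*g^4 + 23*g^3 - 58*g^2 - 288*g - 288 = (g - 3)*(g^4 + 13*g^3 + 62*g^2 + 128*g + 96) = (g - 3)*(g + 4)*(g^3 + 9*g^2 + 26*g + 24) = (g - 3)*(g + 2)*(g + 4)*(g^2 + 7*g + 12) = (g - 3)*(g + 2)*(g + 4)^2*(g + 3)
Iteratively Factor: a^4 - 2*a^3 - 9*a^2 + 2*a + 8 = (a - 1)*(a^3 - a^2 - 10*a - 8) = (a - 4)*(a - 1)*(a^2 + 3*a + 2) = (a - 4)*(a - 1)*(a + 1)*(a + 2)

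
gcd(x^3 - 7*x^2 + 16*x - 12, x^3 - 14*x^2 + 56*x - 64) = x - 2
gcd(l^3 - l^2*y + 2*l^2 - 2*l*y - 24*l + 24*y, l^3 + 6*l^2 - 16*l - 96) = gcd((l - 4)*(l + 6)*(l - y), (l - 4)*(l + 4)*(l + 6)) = l^2 + 2*l - 24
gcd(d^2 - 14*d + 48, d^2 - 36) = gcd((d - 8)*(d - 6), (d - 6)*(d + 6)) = d - 6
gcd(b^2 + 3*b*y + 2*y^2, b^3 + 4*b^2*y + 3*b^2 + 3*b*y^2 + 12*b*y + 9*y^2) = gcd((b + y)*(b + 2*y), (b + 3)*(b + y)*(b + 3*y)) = b + y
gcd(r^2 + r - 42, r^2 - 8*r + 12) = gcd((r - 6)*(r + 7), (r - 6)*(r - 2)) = r - 6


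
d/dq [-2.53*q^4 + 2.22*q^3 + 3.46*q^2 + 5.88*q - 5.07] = -10.12*q^3 + 6.66*q^2 + 6.92*q + 5.88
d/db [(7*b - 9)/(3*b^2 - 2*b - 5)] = (-21*b^2 + 54*b - 53)/(9*b^4 - 12*b^3 - 26*b^2 + 20*b + 25)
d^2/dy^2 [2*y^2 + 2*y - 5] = 4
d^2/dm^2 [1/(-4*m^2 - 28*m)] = (m*(m + 7) - (2*m + 7)^2)/(2*m^3*(m + 7)^3)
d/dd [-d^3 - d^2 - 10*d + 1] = -3*d^2 - 2*d - 10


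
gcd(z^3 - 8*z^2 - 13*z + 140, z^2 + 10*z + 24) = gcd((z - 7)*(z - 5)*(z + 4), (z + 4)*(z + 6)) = z + 4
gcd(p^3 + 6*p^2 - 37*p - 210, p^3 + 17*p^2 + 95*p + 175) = p^2 + 12*p + 35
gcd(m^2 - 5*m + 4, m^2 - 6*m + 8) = m - 4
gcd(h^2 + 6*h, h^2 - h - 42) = h + 6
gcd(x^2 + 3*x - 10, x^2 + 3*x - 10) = x^2 + 3*x - 10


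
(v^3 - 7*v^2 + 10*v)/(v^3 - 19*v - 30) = v*(v - 2)/(v^2 + 5*v + 6)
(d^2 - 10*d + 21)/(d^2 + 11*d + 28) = (d^2 - 10*d + 21)/(d^2 + 11*d + 28)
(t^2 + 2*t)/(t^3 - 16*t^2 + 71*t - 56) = t*(t + 2)/(t^3 - 16*t^2 + 71*t - 56)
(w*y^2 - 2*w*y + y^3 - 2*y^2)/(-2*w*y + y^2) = (-w*y + 2*w - y^2 + 2*y)/(2*w - y)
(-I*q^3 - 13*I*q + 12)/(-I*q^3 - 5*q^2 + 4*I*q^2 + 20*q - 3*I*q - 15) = (q^3 + 13*q + 12*I)/(q^3 - q^2*(4 + 5*I) + q*(3 + 20*I) - 15*I)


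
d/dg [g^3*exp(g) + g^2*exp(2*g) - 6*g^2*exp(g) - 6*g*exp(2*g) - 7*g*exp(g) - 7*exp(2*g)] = (g^3 + 2*g^2*exp(g) - 3*g^2 - 10*g*exp(g) - 19*g - 20*exp(g) - 7)*exp(g)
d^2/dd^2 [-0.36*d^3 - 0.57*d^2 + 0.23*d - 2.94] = -2.16*d - 1.14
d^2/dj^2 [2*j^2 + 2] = 4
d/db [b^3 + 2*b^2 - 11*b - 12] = 3*b^2 + 4*b - 11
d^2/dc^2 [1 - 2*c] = 0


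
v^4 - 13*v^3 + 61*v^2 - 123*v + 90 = (v - 5)*(v - 3)^2*(v - 2)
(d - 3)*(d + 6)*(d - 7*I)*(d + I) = d^4 + 3*d^3 - 6*I*d^3 - 11*d^2 - 18*I*d^2 + 21*d + 108*I*d - 126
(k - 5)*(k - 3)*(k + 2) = k^3 - 6*k^2 - k + 30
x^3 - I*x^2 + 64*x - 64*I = (x - 8*I)*(x - I)*(x + 8*I)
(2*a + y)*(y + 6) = 2*a*y + 12*a + y^2 + 6*y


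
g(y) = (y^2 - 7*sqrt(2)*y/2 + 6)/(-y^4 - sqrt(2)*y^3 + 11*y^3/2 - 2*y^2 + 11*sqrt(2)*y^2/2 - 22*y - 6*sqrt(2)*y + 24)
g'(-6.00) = -0.02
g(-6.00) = -0.04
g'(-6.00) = -0.02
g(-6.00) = -0.04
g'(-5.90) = -0.02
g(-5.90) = -0.04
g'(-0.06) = 0.10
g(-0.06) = 0.24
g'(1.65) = -20.41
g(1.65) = 1.49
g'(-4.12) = -0.13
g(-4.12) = -0.13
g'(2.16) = -0.13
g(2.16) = -0.00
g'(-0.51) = 0.03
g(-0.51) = 0.22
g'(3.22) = 0.10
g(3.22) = 0.03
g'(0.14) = 0.15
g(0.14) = 0.27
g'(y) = (2*y - 7*sqrt(2)/2)/(-y^4 - sqrt(2)*y^3 + 11*y^3/2 - 2*y^2 + 11*sqrt(2)*y^2/2 - 22*y - 6*sqrt(2)*y + 24) + (y^2 - 7*sqrt(2)*y/2 + 6)*(4*y^3 - 33*y^2/2 + 3*sqrt(2)*y^2 - 11*sqrt(2)*y + 4*y + 6*sqrt(2) + 22)/(-y^4 - sqrt(2)*y^3 + 11*y^3/2 - 2*y^2 + 11*sqrt(2)*y^2/2 - 22*y - 6*sqrt(2)*y + 24)^2 = ((-4*y + 7*sqrt(2))*(2*y^4 - 11*y^3 + 2*sqrt(2)*y^3 - 11*sqrt(2)*y^2 + 4*y^2 + 12*sqrt(2)*y + 44*y - 48) + (2*y^2 - 7*sqrt(2)*y + 12)*(8*y^3 - 33*y^2 + 6*sqrt(2)*y^2 - 22*sqrt(2)*y + 8*y + 12*sqrt(2) + 44))/(2*y^4 - 11*y^3 + 2*sqrt(2)*y^3 - 11*sqrt(2)*y^2 + 4*y^2 + 12*sqrt(2)*y + 44*y - 48)^2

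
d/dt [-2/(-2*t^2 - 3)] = -8*t/(2*t^2 + 3)^2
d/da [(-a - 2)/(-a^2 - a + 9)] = (a^2 + a - (a + 2)*(2*a + 1) - 9)/(a^2 + a - 9)^2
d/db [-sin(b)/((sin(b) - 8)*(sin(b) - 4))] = (sin(b)^2 - 32)*cos(b)/((sin(b) - 8)^2*(sin(b) - 4)^2)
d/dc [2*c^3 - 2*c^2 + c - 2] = 6*c^2 - 4*c + 1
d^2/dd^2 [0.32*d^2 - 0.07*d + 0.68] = 0.640000000000000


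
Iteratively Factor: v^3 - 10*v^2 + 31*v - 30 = (v - 5)*(v^2 - 5*v + 6) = (v - 5)*(v - 2)*(v - 3)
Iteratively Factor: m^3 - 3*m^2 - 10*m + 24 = (m + 3)*(m^2 - 6*m + 8) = (m - 4)*(m + 3)*(m - 2)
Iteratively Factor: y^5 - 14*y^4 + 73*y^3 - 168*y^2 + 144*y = (y)*(y^4 - 14*y^3 + 73*y^2 - 168*y + 144) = y*(y - 3)*(y^3 - 11*y^2 + 40*y - 48) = y*(y - 4)*(y - 3)*(y^2 - 7*y + 12) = y*(y - 4)^2*(y - 3)*(y - 3)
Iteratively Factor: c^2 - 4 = (c + 2)*(c - 2)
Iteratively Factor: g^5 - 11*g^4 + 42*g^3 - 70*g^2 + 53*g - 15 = (g - 1)*(g^4 - 10*g^3 + 32*g^2 - 38*g + 15) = (g - 5)*(g - 1)*(g^3 - 5*g^2 + 7*g - 3) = (g - 5)*(g - 1)^2*(g^2 - 4*g + 3) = (g - 5)*(g - 3)*(g - 1)^2*(g - 1)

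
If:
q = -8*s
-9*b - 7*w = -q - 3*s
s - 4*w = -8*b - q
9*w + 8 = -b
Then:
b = 116/449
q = -2944/449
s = 368/449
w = -412/449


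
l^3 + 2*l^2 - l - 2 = (l - 1)*(l + 1)*(l + 2)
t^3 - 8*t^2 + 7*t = t*(t - 7)*(t - 1)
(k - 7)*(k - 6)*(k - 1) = k^3 - 14*k^2 + 55*k - 42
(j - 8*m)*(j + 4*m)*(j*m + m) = j^3*m - 4*j^2*m^2 + j^2*m - 32*j*m^3 - 4*j*m^2 - 32*m^3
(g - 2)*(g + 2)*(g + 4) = g^3 + 4*g^2 - 4*g - 16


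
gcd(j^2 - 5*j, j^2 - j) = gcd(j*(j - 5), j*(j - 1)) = j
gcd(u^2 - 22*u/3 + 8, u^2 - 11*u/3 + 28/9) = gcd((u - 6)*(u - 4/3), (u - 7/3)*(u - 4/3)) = u - 4/3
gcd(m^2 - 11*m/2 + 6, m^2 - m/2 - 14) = m - 4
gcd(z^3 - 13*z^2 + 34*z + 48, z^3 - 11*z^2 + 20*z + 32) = z^2 - 7*z - 8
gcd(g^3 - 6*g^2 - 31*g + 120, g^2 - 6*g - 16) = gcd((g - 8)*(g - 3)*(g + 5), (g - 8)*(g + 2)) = g - 8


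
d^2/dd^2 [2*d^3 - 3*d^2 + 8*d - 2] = 12*d - 6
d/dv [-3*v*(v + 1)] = -6*v - 3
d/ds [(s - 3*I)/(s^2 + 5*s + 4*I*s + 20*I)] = (-s^2 + 6*I*s - 12 + 35*I)/(s^4 + s^3*(10 + 8*I) + s^2*(9 + 80*I) + s*(-160 + 200*I) - 400)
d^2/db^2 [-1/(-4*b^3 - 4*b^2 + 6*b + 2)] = (-2*(3*b + 1)*(2*b^3 + 2*b^2 - 3*b - 1) + (6*b^2 + 4*b - 3)^2)/(2*b^3 + 2*b^2 - 3*b - 1)^3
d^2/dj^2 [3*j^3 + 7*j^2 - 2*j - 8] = 18*j + 14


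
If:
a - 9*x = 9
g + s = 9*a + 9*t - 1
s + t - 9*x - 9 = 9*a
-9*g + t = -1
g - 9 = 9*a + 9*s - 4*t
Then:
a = -660/8693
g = 1067/8693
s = -7510/8693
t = 910/8693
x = -26299/26079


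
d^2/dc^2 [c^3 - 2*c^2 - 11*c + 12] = 6*c - 4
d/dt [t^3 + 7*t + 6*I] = 3*t^2 + 7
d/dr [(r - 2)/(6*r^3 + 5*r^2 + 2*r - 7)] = (-12*r^3 + 31*r^2 + 20*r - 3)/(36*r^6 + 60*r^5 + 49*r^4 - 64*r^3 - 66*r^2 - 28*r + 49)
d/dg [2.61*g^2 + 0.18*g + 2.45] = 5.22*g + 0.18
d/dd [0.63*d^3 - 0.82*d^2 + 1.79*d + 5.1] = 1.89*d^2 - 1.64*d + 1.79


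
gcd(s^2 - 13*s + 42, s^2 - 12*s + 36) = s - 6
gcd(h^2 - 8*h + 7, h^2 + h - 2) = h - 1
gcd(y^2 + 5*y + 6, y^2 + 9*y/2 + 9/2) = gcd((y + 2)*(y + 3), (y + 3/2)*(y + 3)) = y + 3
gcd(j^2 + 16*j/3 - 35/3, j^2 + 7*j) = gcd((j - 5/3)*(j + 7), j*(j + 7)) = j + 7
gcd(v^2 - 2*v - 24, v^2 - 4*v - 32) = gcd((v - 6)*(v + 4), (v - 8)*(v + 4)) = v + 4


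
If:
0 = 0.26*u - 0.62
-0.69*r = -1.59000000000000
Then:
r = 2.30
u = 2.38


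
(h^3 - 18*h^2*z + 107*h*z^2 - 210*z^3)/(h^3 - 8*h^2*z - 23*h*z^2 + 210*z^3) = (h - 5*z)/(h + 5*z)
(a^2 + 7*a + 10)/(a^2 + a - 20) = (a + 2)/(a - 4)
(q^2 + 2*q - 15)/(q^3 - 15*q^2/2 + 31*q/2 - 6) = 2*(q + 5)/(2*q^2 - 9*q + 4)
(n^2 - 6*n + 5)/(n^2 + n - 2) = (n - 5)/(n + 2)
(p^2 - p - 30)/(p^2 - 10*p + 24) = (p + 5)/(p - 4)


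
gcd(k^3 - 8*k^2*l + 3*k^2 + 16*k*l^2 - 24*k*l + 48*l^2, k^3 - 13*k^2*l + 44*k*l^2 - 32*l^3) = k - 4*l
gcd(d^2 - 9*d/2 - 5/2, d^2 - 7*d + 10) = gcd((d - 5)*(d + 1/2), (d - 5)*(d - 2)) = d - 5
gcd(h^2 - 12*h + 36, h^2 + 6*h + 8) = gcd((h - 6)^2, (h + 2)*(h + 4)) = 1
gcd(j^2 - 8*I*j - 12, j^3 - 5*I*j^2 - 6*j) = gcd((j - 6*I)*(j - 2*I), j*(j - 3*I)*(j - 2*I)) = j - 2*I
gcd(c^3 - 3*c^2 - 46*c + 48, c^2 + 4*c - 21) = 1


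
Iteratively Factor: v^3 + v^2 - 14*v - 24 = (v - 4)*(v^2 + 5*v + 6) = (v - 4)*(v + 3)*(v + 2)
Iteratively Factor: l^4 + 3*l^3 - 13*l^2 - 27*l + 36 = (l - 3)*(l^3 + 6*l^2 + 5*l - 12) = (l - 3)*(l + 4)*(l^2 + 2*l - 3) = (l - 3)*(l + 3)*(l + 4)*(l - 1)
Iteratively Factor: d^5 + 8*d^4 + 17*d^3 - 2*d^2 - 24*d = (d + 3)*(d^4 + 5*d^3 + 2*d^2 - 8*d) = d*(d + 3)*(d^3 + 5*d^2 + 2*d - 8) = d*(d + 2)*(d + 3)*(d^2 + 3*d - 4) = d*(d - 1)*(d + 2)*(d + 3)*(d + 4)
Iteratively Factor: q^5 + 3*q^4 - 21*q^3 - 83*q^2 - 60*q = (q - 5)*(q^4 + 8*q^3 + 19*q^2 + 12*q) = (q - 5)*(q + 3)*(q^3 + 5*q^2 + 4*q) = (q - 5)*(q + 3)*(q + 4)*(q^2 + q) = q*(q - 5)*(q + 3)*(q + 4)*(q + 1)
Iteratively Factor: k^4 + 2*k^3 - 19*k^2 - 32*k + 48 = (k + 4)*(k^3 - 2*k^2 - 11*k + 12) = (k - 4)*(k + 4)*(k^2 + 2*k - 3) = (k - 4)*(k - 1)*(k + 4)*(k + 3)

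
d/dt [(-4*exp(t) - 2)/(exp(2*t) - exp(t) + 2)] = 2*((2*exp(t) - 1)*(2*exp(t) + 1) - 2*exp(2*t) + 2*exp(t) - 4)*exp(t)/(exp(2*t) - exp(t) + 2)^2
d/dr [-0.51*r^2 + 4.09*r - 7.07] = 4.09 - 1.02*r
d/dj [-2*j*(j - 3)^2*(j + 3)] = -8*j^3 + 18*j^2 + 36*j - 54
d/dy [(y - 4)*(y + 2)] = 2*y - 2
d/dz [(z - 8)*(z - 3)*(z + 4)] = 3*z^2 - 14*z - 20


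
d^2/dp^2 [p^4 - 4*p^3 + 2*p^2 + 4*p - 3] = 12*p^2 - 24*p + 4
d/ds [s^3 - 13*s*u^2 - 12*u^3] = 3*s^2 - 13*u^2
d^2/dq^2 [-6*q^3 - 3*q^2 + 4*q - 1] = -36*q - 6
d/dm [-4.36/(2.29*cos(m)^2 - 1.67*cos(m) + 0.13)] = (7.2812 - 19.9688*cos(m))*sin(m)/(2.29*cos(m)^2 - 1.67*cos(m) + 0.13)^2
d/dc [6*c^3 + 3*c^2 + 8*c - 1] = 18*c^2 + 6*c + 8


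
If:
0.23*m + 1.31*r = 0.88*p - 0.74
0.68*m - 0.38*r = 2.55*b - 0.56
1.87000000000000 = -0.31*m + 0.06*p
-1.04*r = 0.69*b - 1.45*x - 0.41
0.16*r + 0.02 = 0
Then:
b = -1.42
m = -6.22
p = -0.97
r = -0.12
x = -1.05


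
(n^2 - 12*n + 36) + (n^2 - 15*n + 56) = 2*n^2 - 27*n + 92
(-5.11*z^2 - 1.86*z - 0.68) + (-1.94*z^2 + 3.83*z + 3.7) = -7.05*z^2 + 1.97*z + 3.02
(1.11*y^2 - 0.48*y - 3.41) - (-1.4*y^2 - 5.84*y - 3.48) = 2.51*y^2 + 5.36*y + 0.0699999999999998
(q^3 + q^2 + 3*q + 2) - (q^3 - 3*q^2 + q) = 4*q^2 + 2*q + 2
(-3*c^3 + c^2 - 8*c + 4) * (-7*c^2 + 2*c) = 21*c^5 - 13*c^4 + 58*c^3 - 44*c^2 + 8*c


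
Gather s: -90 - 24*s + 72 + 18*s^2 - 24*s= 18*s^2 - 48*s - 18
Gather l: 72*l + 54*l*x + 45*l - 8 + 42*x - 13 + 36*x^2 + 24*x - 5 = l*(54*x + 117) + 36*x^2 + 66*x - 26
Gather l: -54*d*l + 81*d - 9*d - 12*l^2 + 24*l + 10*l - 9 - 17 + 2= 72*d - 12*l^2 + l*(34 - 54*d) - 24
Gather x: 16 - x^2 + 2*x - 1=-x^2 + 2*x + 15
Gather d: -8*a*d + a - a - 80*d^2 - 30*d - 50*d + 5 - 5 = -80*d^2 + d*(-8*a - 80)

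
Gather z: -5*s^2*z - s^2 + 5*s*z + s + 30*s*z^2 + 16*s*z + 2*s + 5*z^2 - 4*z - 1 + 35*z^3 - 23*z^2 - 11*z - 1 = -s^2 + 3*s + 35*z^3 + z^2*(30*s - 18) + z*(-5*s^2 + 21*s - 15) - 2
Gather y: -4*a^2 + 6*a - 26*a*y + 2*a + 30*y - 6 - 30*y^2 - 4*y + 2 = -4*a^2 + 8*a - 30*y^2 + y*(26 - 26*a) - 4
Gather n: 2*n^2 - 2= 2*n^2 - 2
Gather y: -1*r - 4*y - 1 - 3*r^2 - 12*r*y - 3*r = -3*r^2 - 4*r + y*(-12*r - 4) - 1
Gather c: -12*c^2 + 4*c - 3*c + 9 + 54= -12*c^2 + c + 63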